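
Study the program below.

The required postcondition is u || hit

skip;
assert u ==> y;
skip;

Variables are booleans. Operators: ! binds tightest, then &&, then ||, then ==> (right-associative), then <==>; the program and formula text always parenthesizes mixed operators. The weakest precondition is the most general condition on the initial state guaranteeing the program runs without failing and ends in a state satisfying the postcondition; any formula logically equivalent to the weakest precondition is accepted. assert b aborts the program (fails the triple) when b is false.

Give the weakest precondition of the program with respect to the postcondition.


Working backward. After the program, u || hit must hold.
Before skip: u || hit
Before assert u ==> y: (u ==> y) && (u || hit)
Before skip: (u ==> y) && (u || hit)
Answer: WP = (u ==> y) && (u || hit)


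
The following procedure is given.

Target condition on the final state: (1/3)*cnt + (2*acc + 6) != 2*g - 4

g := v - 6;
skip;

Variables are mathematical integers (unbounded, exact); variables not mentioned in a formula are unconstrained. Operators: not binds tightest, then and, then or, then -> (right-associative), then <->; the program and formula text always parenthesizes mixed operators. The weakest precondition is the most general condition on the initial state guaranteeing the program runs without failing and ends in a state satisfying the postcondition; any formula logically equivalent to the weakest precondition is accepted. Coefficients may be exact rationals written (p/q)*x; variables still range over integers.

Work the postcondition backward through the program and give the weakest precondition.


Working backward. After the program, the postcondition (1/3)*cnt + (2*acc + 6) != 2*g - 4 must hold; in canonical form it is 2*acc + (1/3)*cnt != 2*g - 10.
Before skip: 2*acc + (1/3)*cnt != 2*g - 10
Before g := v - 6: 2*acc + (1/3)*cnt != 2*v - 22
Answer: WP = 2*acc + (1/3)*cnt != 2*v - 22


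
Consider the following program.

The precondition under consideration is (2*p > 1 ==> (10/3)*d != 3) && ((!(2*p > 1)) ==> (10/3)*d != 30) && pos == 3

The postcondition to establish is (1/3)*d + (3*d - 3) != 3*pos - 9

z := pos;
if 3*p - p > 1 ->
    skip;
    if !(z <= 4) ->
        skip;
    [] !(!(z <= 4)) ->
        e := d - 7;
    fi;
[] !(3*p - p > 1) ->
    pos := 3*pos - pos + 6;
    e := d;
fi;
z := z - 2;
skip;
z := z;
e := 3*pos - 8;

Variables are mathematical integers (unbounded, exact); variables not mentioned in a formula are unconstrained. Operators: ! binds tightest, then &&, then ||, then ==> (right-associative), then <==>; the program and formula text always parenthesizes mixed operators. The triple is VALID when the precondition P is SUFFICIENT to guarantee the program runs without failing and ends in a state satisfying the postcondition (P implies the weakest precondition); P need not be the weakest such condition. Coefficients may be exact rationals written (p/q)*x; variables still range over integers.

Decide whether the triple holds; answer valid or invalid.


Working backward. After the program, the postcondition (1/3)*d + (3*d - 3) != 3*pos - 9 must hold; in canonical form it is (10/3)*d != 3*pos - 6.
Before e := 3*pos - 8: (10/3)*d != 3*pos - 6
Before z := z: (10/3)*d != 3*pos - 6
Before skip: (10/3)*d != 3*pos - 6
Before z := z - 2: (10/3)*d != 3*pos - 6
Then branch requires ((!(z <= 4)) ==> (10/3)*d != 3*pos - 6) && (z <= 4 ==> (10/3)*d != 3*pos - 6); else branch requires (10/3)*d != 6*pos + 12.
Before the if: (2*p > 1 ==> (((!(z <= 4)) ==> (10/3)*d != 3*pos - 6) && (z <= 4 ==> (10/3)*d != 3*pos - 6))) && ((!(2*p > 1)) ==> (10/3)*d != 6*pos + 12)
Before z := pos: (2*p > 1 ==> (((!(pos <= 4)) ==> (10/3)*d != 3*pos - 6) && (pos <= 4 ==> (10/3)*d != 3*pos - 6))) && ((!(2*p > 1)) ==> (10/3)*d != 6*pos + 12)
The weakest precondition is (2*p > 1 ==> (((!(pos <= 4)) ==> (10/3)*d != 3*pos - 6) && (pos <= 4 ==> (10/3)*d != 3*pos - 6))) && ((!(2*p > 1)) ==> (10/3)*d != 6*pos + 12).
Check whether (2*p > 1 ==> (10/3)*d != 3) && ((!(2*p > 1)) ==> (10/3)*d != 30) && pos == 3 implies it.
Every state satisfying the precondition satisfies the weakest precondition: the implication holds.
Answer: valid


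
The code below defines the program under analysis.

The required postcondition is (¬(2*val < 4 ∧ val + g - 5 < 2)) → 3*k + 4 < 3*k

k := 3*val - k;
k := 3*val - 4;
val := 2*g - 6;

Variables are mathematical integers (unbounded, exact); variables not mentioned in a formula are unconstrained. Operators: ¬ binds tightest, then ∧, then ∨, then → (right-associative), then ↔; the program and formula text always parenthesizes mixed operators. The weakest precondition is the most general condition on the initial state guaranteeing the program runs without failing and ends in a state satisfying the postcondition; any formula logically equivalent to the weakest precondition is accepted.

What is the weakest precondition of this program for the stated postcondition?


Working backward. After the program, the postcondition (¬(2*val < 4 ∧ val + g - 5 < 2)) → 3*k + 4 < 3*k must hold; in canonical form it is 2*val < 4 ∧ g + val < 7.
Before val := 2*g - 6: 4*g < 16 ∧ 3*g < 13
Before k := 3*val - 4: 4*g < 16 ∧ 3*g < 13
Before k := 3*val - k: 4*g < 16 ∧ 3*g < 13
Answer: WP = 4*g < 16 ∧ 3*g < 13


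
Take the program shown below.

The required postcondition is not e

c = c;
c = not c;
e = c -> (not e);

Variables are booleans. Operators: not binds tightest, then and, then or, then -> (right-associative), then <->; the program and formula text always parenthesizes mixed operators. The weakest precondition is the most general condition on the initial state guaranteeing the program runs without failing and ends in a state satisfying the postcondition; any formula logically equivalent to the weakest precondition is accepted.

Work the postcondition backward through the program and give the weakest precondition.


Working backward. After the program, not e must hold.
Before e := c -> (not e): not (c -> (not e))
Before c := not c: not ((not c) -> (not e))
Before c := c: not ((not c) -> (not e))
Answer: WP = not ((not c) -> (not e))


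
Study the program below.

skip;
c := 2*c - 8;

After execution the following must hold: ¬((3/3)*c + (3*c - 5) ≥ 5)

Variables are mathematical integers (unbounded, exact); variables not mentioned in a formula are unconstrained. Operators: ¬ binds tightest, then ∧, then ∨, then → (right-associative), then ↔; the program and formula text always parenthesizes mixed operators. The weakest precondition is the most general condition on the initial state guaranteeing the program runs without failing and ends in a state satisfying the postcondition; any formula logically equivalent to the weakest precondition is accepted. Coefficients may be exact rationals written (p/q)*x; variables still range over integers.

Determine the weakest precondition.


Working backward. After the program, the postcondition ¬((3/3)*c + (3*c - 5) ≥ 5) must hold; in canonical form it is ¬(4*c ≥ 10).
Before c := 2*c - 8: ¬(8*c ≥ 42)
Before skip: ¬(8*c ≥ 42)
Answer: WP = ¬(8*c ≥ 42)


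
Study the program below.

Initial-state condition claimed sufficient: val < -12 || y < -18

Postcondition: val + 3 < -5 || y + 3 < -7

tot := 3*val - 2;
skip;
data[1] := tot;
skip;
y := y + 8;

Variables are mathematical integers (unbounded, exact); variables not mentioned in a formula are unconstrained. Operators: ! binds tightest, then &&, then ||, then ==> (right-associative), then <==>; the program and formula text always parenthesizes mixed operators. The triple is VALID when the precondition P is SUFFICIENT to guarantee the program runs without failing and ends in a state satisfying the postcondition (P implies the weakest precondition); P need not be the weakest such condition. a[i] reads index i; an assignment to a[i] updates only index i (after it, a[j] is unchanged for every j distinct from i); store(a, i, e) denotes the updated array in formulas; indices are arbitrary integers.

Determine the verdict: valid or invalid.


Working backward. After the program, the postcondition val + 3 < -5 || y + 3 < -7 must hold; in canonical form it is val < -8 || y < -10.
Before y := y + 8: val < -8 || y < -18
Before skip: val < -8 || y < -18
Before data[1] := tot: val < -8 || y < -18
Before skip: val < -8 || y < -18
Before tot := 3*val - 2: val < -8 || y < -18
The weakest precondition is val < -8 || y < -18.
Check whether val < -12 || y < -18 implies it.
Every state satisfying the precondition satisfies the weakest precondition: the implication holds.
Answer: valid


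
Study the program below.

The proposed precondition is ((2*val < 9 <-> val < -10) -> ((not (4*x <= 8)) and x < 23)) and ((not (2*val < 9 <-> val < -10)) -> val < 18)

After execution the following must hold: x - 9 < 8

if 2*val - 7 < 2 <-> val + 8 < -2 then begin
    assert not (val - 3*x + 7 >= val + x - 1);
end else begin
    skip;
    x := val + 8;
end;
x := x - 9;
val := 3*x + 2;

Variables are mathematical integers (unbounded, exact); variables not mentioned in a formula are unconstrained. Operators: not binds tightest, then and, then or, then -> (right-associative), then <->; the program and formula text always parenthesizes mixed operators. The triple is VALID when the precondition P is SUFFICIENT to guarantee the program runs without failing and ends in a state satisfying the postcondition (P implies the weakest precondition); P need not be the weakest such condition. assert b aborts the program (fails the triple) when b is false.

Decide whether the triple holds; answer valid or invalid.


Working backward. After the program, the postcondition x - 9 < 8 must hold; in canonical form it is x < 17.
Before val := 3*x + 2: x < 17
Before x := x - 9: x < 26
Then branch requires (not (4*x <= 8)) and x < 26; else branch requires val < 18.
Before the if: ((2*val < 9 <-> val < -10) -> ((not (4*x <= 8)) and x < 26)) and ((not (2*val < 9 <-> val < -10)) -> val < 18)
The weakest precondition is ((2*val < 9 <-> val < -10) -> ((not (4*x <= 8)) and x < 26)) and ((not (2*val < 9 <-> val < -10)) -> val < 18).
Check whether ((2*val < 9 <-> val < -10) -> ((not (4*x <= 8)) and x < 23)) and ((not (2*val < 9 <-> val < -10)) -> val < 18) implies it.
Every state satisfying the precondition satisfies the weakest precondition: the implication holds.
Answer: valid


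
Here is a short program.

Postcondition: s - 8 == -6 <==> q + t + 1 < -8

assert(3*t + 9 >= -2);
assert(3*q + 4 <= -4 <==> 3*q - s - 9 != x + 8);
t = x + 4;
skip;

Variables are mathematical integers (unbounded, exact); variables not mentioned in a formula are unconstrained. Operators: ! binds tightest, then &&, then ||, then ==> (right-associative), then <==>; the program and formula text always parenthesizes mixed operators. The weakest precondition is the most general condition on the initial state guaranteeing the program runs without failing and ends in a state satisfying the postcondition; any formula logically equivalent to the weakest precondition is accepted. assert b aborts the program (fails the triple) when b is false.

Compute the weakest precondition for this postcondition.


Working backward. After the program, the postcondition s - 8 == -6 <==> q + t + 1 < -8 must hold; in canonical form it is s == 2 <==> q + t < -9.
Before skip: s == 2 <==> q + t < -9
Before t := x + 4: s == 2 <==> q + x < -13
Before assert 3*q + 4 <= -4 <==> 3*q - s - 9 != x + 8: (3*q <= -8 <==> 3*q != s + x + 17) && (s == 2 <==> q + x < -13)
Before assert 3*t + 9 >= -2: 3*t >= -11 && (3*q <= -8 <==> 3*q != s + x + 17) && (s == 2 <==> q + x < -13)
Answer: WP = 3*t >= -11 && (3*q <= -8 <==> 3*q != s + x + 17) && (s == 2 <==> q + x < -13)


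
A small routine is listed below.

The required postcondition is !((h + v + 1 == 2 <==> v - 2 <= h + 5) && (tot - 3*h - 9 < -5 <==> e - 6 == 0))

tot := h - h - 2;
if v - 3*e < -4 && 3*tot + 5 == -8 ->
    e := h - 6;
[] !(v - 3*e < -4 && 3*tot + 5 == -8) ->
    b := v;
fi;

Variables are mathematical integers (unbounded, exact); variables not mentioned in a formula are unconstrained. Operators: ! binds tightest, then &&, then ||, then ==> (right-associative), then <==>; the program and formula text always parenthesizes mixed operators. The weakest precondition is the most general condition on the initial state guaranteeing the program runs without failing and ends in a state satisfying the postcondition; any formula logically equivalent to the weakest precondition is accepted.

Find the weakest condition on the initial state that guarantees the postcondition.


Working backward. After the program, the postcondition !((h + v + 1 == 2 <==> v - 2 <= h + 5) && (tot - 3*h - 9 < -5 <==> e - 6 == 0)) must hold; in canonical form it is !((h + v == 1 <==> v <= h + 7) && (tot < 3*h + 4 <==> e == 6)).
Then branch requires !((h + v == 1 <==> v <= h + 7) && (tot < 3*h + 4 <==> h == 12)); else branch requires !((h + v == 1 <==> v <= h + 7) && (tot < 3*h + 4 <==> e == 6)).
Before the if: ((v < 3*e - 4 && 3*tot == -13) ==> (!((h + v == 1 <==> v <= h + 7) && (tot < 3*h + 4 <==> h == 12)))) && ((!(v < 3*e - 4 && 3*tot == -13)) ==> (!((h + v == 1 <==> v <= h + 7) && (tot < 3*h + 4 <==> e == 6))))
Before tot := h - h - 2: !((h + v == 1 <==> v <= h + 7) && (3*h > -6 <==> e == 6))
Answer: WP = !((h + v == 1 <==> v <= h + 7) && (3*h > -6 <==> e == 6))


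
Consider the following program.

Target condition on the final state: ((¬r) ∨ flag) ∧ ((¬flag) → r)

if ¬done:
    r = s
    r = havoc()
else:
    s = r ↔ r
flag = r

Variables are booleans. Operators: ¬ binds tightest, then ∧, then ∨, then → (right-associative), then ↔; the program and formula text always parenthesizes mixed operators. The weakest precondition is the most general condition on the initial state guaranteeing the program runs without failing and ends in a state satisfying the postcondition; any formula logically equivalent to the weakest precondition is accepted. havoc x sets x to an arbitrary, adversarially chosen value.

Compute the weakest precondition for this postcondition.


Working backward. After the program, ((¬r) ∨ flag) ∧ ((¬flag) → r) must hold.
Before flag := r: (¬r) → r
Then branch requires false; else branch requires (¬r) → r.
Before the if: done ∧ (done → ((¬r) → r))
Answer: WP = done ∧ (done → ((¬r) → r))


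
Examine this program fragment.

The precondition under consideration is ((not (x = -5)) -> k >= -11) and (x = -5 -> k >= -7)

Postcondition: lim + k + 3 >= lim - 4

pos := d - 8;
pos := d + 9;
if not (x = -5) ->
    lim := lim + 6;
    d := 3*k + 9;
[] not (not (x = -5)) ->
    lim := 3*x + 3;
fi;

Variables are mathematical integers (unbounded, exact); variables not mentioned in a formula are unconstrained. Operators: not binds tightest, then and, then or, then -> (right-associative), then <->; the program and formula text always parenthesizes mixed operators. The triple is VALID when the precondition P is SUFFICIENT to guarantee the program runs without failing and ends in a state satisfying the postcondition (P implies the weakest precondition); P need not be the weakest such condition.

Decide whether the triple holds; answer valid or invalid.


Working backward. After the program, the postcondition lim + k + 3 >= lim - 4 must hold; in canonical form it is k >= -7.
Then branch requires k >= -7; else branch requires k >= -7.
Before the if: ((not (x = -5)) -> k >= -7) and (x = -5 -> k >= -7)
Before pos := d + 9: ((not (x = -5)) -> k >= -7) and (x = -5 -> k >= -7)
Before pos := d - 8: ((not (x = -5)) -> k >= -7) and (x = -5 -> k >= -7)
The weakest precondition is ((not (x = -5)) -> k >= -7) and (x = -5 -> k >= -7).
Check whether ((not (x = -5)) -> k >= -11) and (x = -5 -> k >= -7) implies it.
Countermodel: at the initial state k = -11, x = -4, the precondition holds but the weakest precondition fails.
Answer: invalid


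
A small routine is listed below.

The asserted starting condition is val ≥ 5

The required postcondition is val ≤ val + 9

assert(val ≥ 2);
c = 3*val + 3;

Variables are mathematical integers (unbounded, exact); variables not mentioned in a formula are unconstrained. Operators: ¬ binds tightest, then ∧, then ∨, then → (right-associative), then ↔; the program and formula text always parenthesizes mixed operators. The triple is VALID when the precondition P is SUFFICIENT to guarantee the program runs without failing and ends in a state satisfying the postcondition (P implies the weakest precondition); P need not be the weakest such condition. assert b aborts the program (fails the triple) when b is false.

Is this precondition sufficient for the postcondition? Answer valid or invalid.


Working backward. After the program, the postcondition val ≤ val + 9 must hold; in canonical form it is true.
Before c := 3*val + 3: true
Before assert val ≥ 2: val ≥ 2
The weakest precondition is val ≥ 2.
Check whether val ≥ 5 implies it.
Every state satisfying the precondition satisfies the weakest precondition: the implication holds.
Answer: valid


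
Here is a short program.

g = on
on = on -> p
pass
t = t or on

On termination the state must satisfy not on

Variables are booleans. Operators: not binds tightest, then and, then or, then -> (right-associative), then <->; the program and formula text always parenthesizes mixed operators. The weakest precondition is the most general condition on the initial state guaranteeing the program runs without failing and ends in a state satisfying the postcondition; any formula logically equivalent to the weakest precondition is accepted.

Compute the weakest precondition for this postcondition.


Working backward. After the program, not on must hold.
Before t := t or on: not on
Before skip: not on
Before on := on -> p: not (on -> p)
Before g := on: not (on -> p)
Answer: WP = not (on -> p)


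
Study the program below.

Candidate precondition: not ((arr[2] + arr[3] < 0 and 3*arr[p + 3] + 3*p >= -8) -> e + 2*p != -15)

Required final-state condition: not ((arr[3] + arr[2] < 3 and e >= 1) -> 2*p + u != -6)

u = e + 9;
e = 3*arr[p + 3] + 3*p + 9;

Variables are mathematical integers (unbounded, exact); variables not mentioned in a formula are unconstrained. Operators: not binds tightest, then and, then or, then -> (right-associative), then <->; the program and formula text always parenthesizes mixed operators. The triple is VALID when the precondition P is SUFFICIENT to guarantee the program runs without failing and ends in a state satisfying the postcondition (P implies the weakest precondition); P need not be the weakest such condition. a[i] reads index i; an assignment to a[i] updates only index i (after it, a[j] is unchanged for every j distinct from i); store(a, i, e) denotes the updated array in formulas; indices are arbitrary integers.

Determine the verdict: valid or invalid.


Working backward. After the program, the postcondition not ((arr[3] + arr[2] < 3 and e >= 1) -> 2*p + u != -6) must hold; in canonical form it is not ((arr[2] + arr[3] < 3 and e >= 1) -> 2*p + u != -6).
Before e := 3*arr[p + 3] + 3*p + 9: not ((arr[2] + arr[3] < 3 and 3*arr[p + 3] + 3*p >= -8) -> 2*p + u != -6)
Before u := e + 9: not ((arr[2] + arr[3] < 3 and 3*arr[p + 3] + 3*p >= -8) -> e + 2*p != -15)
The weakest precondition is not ((arr[2] + arr[3] < 3 and 3*arr[p + 3] + 3*p >= -8) -> e + 2*p != -15).
Check whether not ((arr[2] + arr[3] < 0 and 3*arr[p + 3] + 3*p >= -8) -> e + 2*p != -15) implies it.
Every state satisfying the precondition satisfies the weakest precondition: the implication holds.
Answer: valid


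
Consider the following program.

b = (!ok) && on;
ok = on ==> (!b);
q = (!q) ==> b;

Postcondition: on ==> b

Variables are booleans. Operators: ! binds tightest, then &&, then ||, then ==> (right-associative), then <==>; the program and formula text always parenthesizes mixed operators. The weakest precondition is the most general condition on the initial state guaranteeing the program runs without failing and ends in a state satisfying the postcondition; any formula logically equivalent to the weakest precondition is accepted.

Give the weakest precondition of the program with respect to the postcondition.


Working backward. After the program, on ==> b must hold.
Before q := (!q) ==> b: on ==> b
Before ok := on ==> (!b): on ==> b
Before b := (!ok) && on: on ==> ((!ok) && on)
Answer: WP = on ==> ((!ok) && on)


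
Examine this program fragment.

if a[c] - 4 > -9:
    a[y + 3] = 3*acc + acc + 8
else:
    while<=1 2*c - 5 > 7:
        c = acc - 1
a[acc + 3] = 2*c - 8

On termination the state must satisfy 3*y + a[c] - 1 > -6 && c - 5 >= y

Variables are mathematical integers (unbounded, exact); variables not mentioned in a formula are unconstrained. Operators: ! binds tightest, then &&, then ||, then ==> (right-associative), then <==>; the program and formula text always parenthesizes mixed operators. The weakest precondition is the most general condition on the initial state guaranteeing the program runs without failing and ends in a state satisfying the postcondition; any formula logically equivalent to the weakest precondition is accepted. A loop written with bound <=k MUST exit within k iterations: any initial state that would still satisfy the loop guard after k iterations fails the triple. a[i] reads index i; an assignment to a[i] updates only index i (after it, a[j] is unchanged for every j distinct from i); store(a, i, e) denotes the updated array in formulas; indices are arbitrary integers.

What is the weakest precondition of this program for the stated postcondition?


Working backward. After the program, the postcondition 3*y + a[c] - 1 > -6 && c - 5 >= y must hold; in canonical form it is a[c] + 3*y > -5 && c >= y + 5.
Before a[acc + 3] := 2*c - 8: store(a, acc + 3, 2*c - 8)[c] + 3*y > -5 && c >= y + 5
Then branch requires store(store(a, y + 3, 4*acc + 8), acc + 3, 2*c - 8)[c] + 3*y > -5 && c >= y + 5; else branch requires (2*c > 12 ==> ((!(2*acc > 14)) && store(a, acc + 3, 2*acc - 10)[acc - 1] + 3*y > -5 && acc >= y + 6)) && ((!(2*c > 12)) ==> (store(a, acc + 3, 2*c - 8)[c] + 3*y > -5 && c >= y + 5)).
Before the if: (a[c] > -5 ==> (store(store(a, y + 3, 4*acc + 8), acc + 3, 2*c - 8)[c] + 3*y > -5 && c >= y + 5)) && ((!(a[c] > -5)) ==> ((2*c > 12 ==> ((!(2*acc > 14)) && store(a, acc + 3, 2*acc - 10)[acc - 1] + 3*y > -5 && acc >= y + 6)) && ((!(2*c > 12)) ==> (store(a, acc + 3, 2*c - 8)[c] + 3*y > -5 && c >= y + 5))))
Answer: WP = (a[c] > -5 ==> (store(store(a, y + 3, 4*acc + 8), acc + 3, 2*c - 8)[c] + 3*y > -5 && c >= y + 5)) && ((!(a[c] > -5)) ==> ((2*c > 12 ==> ((!(2*acc > 14)) && store(a, acc + 3, 2*acc - 10)[acc - 1] + 3*y > -5 && acc >= y + 6)) && ((!(2*c > 12)) ==> (store(a, acc + 3, 2*c - 8)[c] + 3*y > -5 && c >= y + 5))))


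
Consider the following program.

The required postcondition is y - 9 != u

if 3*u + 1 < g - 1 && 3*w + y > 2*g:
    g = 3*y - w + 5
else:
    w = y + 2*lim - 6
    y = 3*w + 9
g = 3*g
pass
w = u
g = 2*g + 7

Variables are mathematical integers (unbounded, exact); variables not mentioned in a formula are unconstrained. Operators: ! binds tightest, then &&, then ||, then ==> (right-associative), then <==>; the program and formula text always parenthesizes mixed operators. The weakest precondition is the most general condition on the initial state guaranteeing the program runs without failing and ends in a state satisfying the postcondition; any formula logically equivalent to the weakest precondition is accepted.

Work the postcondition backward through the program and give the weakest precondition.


Working backward. After the program, the postcondition y - 9 != u must hold; in canonical form it is y != u + 9.
Before g := 2*g + 7: y != u + 9
Before w := u: y != u + 9
Before skip: y != u + 9
Before g := 3*g: y != u + 9
Then branch requires y != u + 9; else branch requires 6*lim + 3*y != u + 18.
Before the if: ((3*u < g - 2 && 3*w + y > 2*g) ==> y != u + 9) && ((!(3*u < g - 2 && 3*w + y > 2*g)) ==> 6*lim + 3*y != u + 18)
Answer: WP = ((3*u < g - 2 && 3*w + y > 2*g) ==> y != u + 9) && ((!(3*u < g - 2 && 3*w + y > 2*g)) ==> 6*lim + 3*y != u + 18)


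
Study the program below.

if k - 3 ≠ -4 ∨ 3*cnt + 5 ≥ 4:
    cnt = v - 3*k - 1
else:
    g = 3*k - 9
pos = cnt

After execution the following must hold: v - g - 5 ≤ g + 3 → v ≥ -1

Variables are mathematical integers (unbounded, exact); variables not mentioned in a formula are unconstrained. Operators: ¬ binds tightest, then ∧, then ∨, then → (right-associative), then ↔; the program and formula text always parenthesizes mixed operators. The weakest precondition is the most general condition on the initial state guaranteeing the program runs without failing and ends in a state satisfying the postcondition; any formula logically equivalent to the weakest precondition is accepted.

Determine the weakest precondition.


Working backward. After the program, the postcondition v - g - 5 ≤ g + 3 → v ≥ -1 must hold; in canonical form it is v ≤ 2*g + 8 → v ≥ -1.
Before pos := cnt: v ≤ 2*g + 8 → v ≥ -1
Then branch requires v ≤ 2*g + 8 → v ≥ -1; else branch requires v ≤ 6*k - 10 → v ≥ -1.
Before the if: ((k ≠ -1 ∨ 3*cnt ≥ -1) → (v ≤ 2*g + 8 → v ≥ -1)) ∧ ((¬(k ≠ -1 ∨ 3*cnt ≥ -1)) → (v ≤ 6*k - 10 → v ≥ -1))
Answer: WP = ((k ≠ -1 ∨ 3*cnt ≥ -1) → (v ≤ 2*g + 8 → v ≥ -1)) ∧ ((¬(k ≠ -1 ∨ 3*cnt ≥ -1)) → (v ≤ 6*k - 10 → v ≥ -1))


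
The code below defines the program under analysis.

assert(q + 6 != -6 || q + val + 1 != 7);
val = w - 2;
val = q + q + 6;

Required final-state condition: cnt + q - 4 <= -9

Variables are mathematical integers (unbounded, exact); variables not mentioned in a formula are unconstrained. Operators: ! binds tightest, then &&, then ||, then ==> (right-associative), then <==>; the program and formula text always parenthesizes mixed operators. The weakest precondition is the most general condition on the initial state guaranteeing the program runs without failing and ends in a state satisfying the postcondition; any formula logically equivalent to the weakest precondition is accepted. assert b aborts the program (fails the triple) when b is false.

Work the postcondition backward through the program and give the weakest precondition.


Working backward. After the program, the postcondition cnt + q - 4 <= -9 must hold; in canonical form it is cnt + q <= -5.
Before val := q + q + 6: cnt + q <= -5
Before val := w - 2: cnt + q <= -5
Before assert q + 6 != -6 || q + val + 1 != 7: (q != -12 || q + val != 6) && cnt + q <= -5
Answer: WP = (q != -12 || q + val != 6) && cnt + q <= -5


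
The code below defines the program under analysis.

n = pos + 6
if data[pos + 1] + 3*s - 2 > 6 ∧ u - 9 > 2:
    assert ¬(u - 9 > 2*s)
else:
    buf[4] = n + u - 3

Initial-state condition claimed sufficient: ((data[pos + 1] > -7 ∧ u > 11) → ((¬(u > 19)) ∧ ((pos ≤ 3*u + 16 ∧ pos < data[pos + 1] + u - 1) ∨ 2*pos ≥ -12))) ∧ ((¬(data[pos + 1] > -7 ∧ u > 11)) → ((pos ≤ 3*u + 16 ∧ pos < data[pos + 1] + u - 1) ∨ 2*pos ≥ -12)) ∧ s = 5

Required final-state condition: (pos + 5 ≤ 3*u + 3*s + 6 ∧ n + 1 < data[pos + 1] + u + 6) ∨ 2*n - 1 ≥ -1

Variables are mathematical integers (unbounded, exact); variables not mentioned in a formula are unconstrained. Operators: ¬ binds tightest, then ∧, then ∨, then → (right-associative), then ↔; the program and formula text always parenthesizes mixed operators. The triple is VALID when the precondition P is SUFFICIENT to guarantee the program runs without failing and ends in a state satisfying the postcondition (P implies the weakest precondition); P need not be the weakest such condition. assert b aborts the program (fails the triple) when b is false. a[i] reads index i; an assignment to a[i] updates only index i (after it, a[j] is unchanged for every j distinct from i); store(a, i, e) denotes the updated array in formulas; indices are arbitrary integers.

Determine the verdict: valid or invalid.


Working backward. After the program, the postcondition (pos + 5 ≤ 3*u + 3*s + 6 ∧ n + 1 < data[pos + 1] + u + 6) ∨ 2*n - 1 ≥ -1 must hold; in canonical form it is (pos ≤ 3*s + 3*u + 1 ∧ n < data[pos + 1] + u + 5) ∨ 2*n ≥ 0.
Then branch requires (¬(u > 2*s + 9)) ∧ ((pos ≤ 3*s + 3*u + 1 ∧ n < data[pos + 1] + u + 5) ∨ 2*n ≥ 0); else branch requires (pos ≤ 3*s + 3*u + 1 ∧ n < data[pos + 1] + u + 5) ∨ 2*n ≥ 0.
Before the if: ((data[pos + 1] + 3*s > 8 ∧ u > 11) → ((¬(u > 2*s + 9)) ∧ ((pos ≤ 3*s + 3*u + 1 ∧ n < data[pos + 1] + u + 5) ∨ 2*n ≥ 0))) ∧ ((¬(data[pos + 1] + 3*s > 8 ∧ u > 11)) → ((pos ≤ 3*s + 3*u + 1 ∧ n < data[pos + 1] + u + 5) ∨ 2*n ≥ 0))
Before n := pos + 6: ((data[pos + 1] + 3*s > 8 ∧ u > 11) → ((¬(u > 2*s + 9)) ∧ ((pos ≤ 3*s + 3*u + 1 ∧ pos < data[pos + 1] + u - 1) ∨ 2*pos ≥ -12))) ∧ ((¬(data[pos + 1] + 3*s > 8 ∧ u > 11)) → ((pos ≤ 3*s + 3*u + 1 ∧ pos < data[pos + 1] + u - 1) ∨ 2*pos ≥ -12))
The weakest precondition is ((data[pos + 1] + 3*s > 8 ∧ u > 11) → ((¬(u > 2*s + 9)) ∧ ((pos ≤ 3*s + 3*u + 1 ∧ pos < data[pos + 1] + u - 1) ∨ 2*pos ≥ -12))) ∧ ((¬(data[pos + 1] + 3*s > 8 ∧ u > 11)) → ((pos ≤ 3*s + 3*u + 1 ∧ pos < data[pos + 1] + u - 1) ∨ 2*pos ≥ -12)).
Check whether ((data[pos + 1] > -7 ∧ u > 11) → ((¬(u > 19)) ∧ ((pos ≤ 3*u + 16 ∧ pos < data[pos + 1] + u - 1) ∨ 2*pos ≥ -12))) ∧ ((¬(data[pos + 1] > -7 ∧ u > 11)) → ((pos ≤ 3*u + 16 ∧ pos < data[pos + 1] + u - 1) ∨ 2*pos ≥ -12)) ∧ s = 5 implies it.
Every state satisfying the precondition satisfies the weakest precondition: the implication holds.
Answer: valid


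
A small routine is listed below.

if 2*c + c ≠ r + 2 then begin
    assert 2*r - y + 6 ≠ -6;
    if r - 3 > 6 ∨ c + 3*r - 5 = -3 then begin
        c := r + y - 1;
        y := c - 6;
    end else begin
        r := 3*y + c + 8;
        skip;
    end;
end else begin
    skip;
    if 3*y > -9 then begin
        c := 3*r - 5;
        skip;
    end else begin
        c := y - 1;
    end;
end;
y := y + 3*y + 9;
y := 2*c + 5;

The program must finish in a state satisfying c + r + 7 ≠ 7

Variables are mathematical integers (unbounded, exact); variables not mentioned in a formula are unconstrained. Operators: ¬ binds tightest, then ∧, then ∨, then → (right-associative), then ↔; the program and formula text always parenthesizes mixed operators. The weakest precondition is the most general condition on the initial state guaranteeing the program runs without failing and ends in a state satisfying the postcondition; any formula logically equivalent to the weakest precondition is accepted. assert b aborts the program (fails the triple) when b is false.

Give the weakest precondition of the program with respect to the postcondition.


Working backward. After the program, the postcondition c + r + 7 ≠ 7 must hold; in canonical form it is c + r ≠ 0.
Before y := 2*c + 5: c + r ≠ 0
Before y := y + 3*y + 9: c + r ≠ 0
Then branch requires 2*r ≠ y - 12 ∧ ((r > 9 ∨ c + 3*r = 2) → 2*r + y ≠ 1) ∧ ((¬(r > 9 ∨ c + 3*r = 2)) → 2*c + 3*y ≠ -8); else branch requires (3*y > -9 → 4*r ≠ 5) ∧ ((¬(3*y > -9)) → r + y ≠ 1).
Before the if: (3*c ≠ r + 2 → (2*r ≠ y - 12 ∧ ((r > 9 ∨ c + 3*r = 2) → 2*r + y ≠ 1) ∧ ((¬(r > 9 ∨ c + 3*r = 2)) → 2*c + 3*y ≠ -8))) ∧ ((¬(3*c ≠ r + 2)) → ((3*y > -9 → 4*r ≠ 5) ∧ ((¬(3*y > -9)) → r + y ≠ 1)))
Answer: WP = (3*c ≠ r + 2 → (2*r ≠ y - 12 ∧ ((r > 9 ∨ c + 3*r = 2) → 2*r + y ≠ 1) ∧ ((¬(r > 9 ∨ c + 3*r = 2)) → 2*c + 3*y ≠ -8))) ∧ ((¬(3*c ≠ r + 2)) → ((3*y > -9 → 4*r ≠ 5) ∧ ((¬(3*y > -9)) → r + y ≠ 1)))


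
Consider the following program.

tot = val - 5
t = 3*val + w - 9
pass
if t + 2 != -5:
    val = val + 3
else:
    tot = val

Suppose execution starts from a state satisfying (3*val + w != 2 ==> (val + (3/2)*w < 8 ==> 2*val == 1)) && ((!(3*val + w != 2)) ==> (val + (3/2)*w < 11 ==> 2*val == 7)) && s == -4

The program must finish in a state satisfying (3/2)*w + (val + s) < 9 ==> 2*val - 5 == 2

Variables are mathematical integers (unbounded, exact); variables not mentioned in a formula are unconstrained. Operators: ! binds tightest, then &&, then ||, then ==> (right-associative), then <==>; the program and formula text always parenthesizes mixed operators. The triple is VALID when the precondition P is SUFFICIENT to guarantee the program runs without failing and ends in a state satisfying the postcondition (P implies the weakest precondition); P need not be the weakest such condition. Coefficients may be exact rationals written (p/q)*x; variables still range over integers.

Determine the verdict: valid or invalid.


Working backward. After the program, the postcondition (3/2)*w + (val + s) < 9 ==> 2*val - 5 == 2 must hold; in canonical form it is s + val + (3/2)*w < 9 ==> 2*val == 7.
Then branch requires s + val + (3/2)*w < 6 ==> 2*val == 1; else branch requires s + val + (3/2)*w < 9 ==> 2*val == 7.
Before the if: (t != -7 ==> (s + val + (3/2)*w < 6 ==> 2*val == 1)) && ((!(t != -7)) ==> (s + val + (3/2)*w < 9 ==> 2*val == 7))
Before skip: (t != -7 ==> (s + val + (3/2)*w < 6 ==> 2*val == 1)) && ((!(t != -7)) ==> (s + val + (3/2)*w < 9 ==> 2*val == 7))
Before t := 3*val + w - 9: (3*val + w != 2 ==> (s + val + (3/2)*w < 6 ==> 2*val == 1)) && ((!(3*val + w != 2)) ==> (s + val + (3/2)*w < 9 ==> 2*val == 7))
Before tot := val - 5: (3*val + w != 2 ==> (s + val + (3/2)*w < 6 ==> 2*val == 1)) && ((!(3*val + w != 2)) ==> (s + val + (3/2)*w < 9 ==> 2*val == 7))
The weakest precondition is (3*val + w != 2 ==> (s + val + (3/2)*w < 6 ==> 2*val == 1)) && ((!(3*val + w != 2)) ==> (s + val + (3/2)*w < 9 ==> 2*val == 7)).
Check whether (3*val + w != 2 ==> (val + (3/2)*w < 8 ==> 2*val == 1)) && ((!(3*val + w != 2)) ==> (val + (3/2)*w < 11 ==> 2*val == 7)) && s == -4 implies it.
Countermodel: at the initial state s = -4, val = -1, w = 6, the precondition holds but the weakest precondition fails.
Answer: invalid


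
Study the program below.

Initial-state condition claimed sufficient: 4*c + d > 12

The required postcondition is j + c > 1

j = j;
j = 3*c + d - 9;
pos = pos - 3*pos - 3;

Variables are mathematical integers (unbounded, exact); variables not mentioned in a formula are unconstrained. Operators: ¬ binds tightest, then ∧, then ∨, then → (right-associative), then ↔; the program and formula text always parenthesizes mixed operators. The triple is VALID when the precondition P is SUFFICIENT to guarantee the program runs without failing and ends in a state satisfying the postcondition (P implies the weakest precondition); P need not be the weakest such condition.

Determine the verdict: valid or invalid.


Working backward. After the program, the postcondition j + c > 1 must hold; in canonical form it is c + j > 1.
Before pos := pos - 3*pos - 3: c + j > 1
Before j := 3*c + d - 9: 4*c + d > 10
Before j := j: 4*c + d > 10
The weakest precondition is 4*c + d > 10.
Check whether 4*c + d > 12 implies it.
Every state satisfying the precondition satisfies the weakest precondition: the implication holds.
Answer: valid


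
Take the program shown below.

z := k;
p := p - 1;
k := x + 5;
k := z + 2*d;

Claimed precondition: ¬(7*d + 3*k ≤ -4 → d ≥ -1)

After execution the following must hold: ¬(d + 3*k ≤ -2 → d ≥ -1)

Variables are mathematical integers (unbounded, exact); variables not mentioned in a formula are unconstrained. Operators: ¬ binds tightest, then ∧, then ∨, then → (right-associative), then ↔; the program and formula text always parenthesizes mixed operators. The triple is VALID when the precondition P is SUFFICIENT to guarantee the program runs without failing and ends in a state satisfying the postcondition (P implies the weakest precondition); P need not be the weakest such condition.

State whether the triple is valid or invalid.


Working backward. After the program, ¬(d + 3*k ≤ -2 → d ≥ -1) must hold.
Before k := z + 2*d: ¬(7*d + 3*z ≤ -2 → d ≥ -1)
Before k := x + 5: ¬(7*d + 3*z ≤ -2 → d ≥ -1)
Before p := p - 1: ¬(7*d + 3*z ≤ -2 → d ≥ -1)
Before z := k: ¬(7*d + 3*k ≤ -2 → d ≥ -1)
The weakest precondition is ¬(7*d + 3*k ≤ -2 → d ≥ -1).
Check whether ¬(7*d + 3*k ≤ -4 → d ≥ -1) implies it.
Every state satisfying the precondition satisfies the weakest precondition: the implication holds.
Answer: valid


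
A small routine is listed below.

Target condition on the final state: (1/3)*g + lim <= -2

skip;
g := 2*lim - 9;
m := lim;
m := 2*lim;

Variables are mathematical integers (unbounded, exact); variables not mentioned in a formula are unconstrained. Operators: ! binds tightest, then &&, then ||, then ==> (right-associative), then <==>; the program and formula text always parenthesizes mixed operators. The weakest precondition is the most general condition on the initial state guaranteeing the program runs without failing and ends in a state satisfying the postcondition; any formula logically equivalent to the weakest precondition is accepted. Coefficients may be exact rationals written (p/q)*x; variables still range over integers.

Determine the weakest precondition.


Working backward. After the program, (1/3)*g + lim <= -2 must hold.
Before m := 2*lim: (1/3)*g + lim <= -2
Before m := lim: (1/3)*g + lim <= -2
Before g := 2*lim - 9: (5/3)*lim <= 1
Before skip: (5/3)*lim <= 1
Answer: WP = (5/3)*lim <= 1


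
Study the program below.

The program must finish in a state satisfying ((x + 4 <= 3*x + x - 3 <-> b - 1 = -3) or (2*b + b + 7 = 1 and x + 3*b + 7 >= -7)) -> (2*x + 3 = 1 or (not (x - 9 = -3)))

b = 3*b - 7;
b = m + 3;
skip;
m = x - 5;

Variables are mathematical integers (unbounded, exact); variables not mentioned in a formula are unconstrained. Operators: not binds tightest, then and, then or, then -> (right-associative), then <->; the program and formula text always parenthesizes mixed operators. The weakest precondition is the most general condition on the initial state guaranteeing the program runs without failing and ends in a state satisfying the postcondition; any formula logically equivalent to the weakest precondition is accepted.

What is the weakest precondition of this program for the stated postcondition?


Working backward. After the program, the postcondition ((x + 4 <= 3*x + x - 3 <-> b - 1 = -3) or (2*b + b + 7 = 1 and x + 3*b + 7 >= -7)) -> (2*x + 3 = 1 or (not (x - 9 = -3))) must hold; in canonical form it is ((3*x >= 7 <-> b = -2) or (3*b = -6 and 3*b + x >= -14)) -> (2*x = -2 or (not (x = 6))).
Before m := x - 5: ((3*x >= 7 <-> b = -2) or (3*b = -6 and 3*b + x >= -14)) -> (2*x = -2 or (not (x = 6)))
Before skip: ((3*x >= 7 <-> b = -2) or (3*b = -6 and 3*b + x >= -14)) -> (2*x = -2 or (not (x = 6)))
Before b := m + 3: ((3*x >= 7 <-> m = -5) or (3*m = -15 and 3*m + x >= -23)) -> (2*x = -2 or (not (x = 6)))
Before b := 3*b - 7: ((3*x >= 7 <-> m = -5) or (3*m = -15 and 3*m + x >= -23)) -> (2*x = -2 or (not (x = 6)))
Answer: WP = ((3*x >= 7 <-> m = -5) or (3*m = -15 and 3*m + x >= -23)) -> (2*x = -2 or (not (x = 6)))


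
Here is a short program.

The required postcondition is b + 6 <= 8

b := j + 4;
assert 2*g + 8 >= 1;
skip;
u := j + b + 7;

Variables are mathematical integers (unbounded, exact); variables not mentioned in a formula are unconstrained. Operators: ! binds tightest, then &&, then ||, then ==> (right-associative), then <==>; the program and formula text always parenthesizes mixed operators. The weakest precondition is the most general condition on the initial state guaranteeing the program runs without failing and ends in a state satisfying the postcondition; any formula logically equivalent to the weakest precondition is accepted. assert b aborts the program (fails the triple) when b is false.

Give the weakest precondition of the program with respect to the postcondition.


Working backward. After the program, the postcondition b + 6 <= 8 must hold; in canonical form it is b <= 2.
Before u := j + b + 7: b <= 2
Before skip: b <= 2
Before assert 2*g + 8 >= 1: 2*g >= -7 && b <= 2
Before b := j + 4: 2*g >= -7 && j <= -2
Answer: WP = 2*g >= -7 && j <= -2


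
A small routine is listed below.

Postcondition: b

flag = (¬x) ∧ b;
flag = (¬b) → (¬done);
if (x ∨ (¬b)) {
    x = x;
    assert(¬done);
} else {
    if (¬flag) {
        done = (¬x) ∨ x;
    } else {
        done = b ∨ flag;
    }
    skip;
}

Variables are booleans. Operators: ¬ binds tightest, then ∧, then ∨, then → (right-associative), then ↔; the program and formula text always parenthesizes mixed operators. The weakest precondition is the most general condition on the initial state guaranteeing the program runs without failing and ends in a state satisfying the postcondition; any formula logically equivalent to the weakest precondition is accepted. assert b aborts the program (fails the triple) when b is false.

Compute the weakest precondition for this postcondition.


Working backward. After the program, b must hold.
Then branch requires (¬done) ∧ b; else branch requires ((¬flag) → b) ∧ (flag → b).
Before the if: ((x ∨ (¬b)) → ((¬done) ∧ b)) ∧ ((¬(x ∨ (¬b))) → (((¬flag) → b) ∧ (flag → b)))
Before flag := (¬b) → (¬done): ((x ∨ (¬b)) → ((¬done) ∧ b)) ∧ ((¬(x ∨ (¬b))) → (((¬((¬b) → (¬done))) → b) ∧ (((¬b) → (¬done)) → b)))
Before flag := (¬x) ∧ b: ((x ∨ (¬b)) → ((¬done) ∧ b)) ∧ ((¬(x ∨ (¬b))) → (((¬((¬b) → (¬done))) → b) ∧ (((¬b) → (¬done)) → b)))
Answer: WP = ((x ∨ (¬b)) → ((¬done) ∧ b)) ∧ ((¬(x ∨ (¬b))) → (((¬((¬b) → (¬done))) → b) ∧ (((¬b) → (¬done)) → b)))
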